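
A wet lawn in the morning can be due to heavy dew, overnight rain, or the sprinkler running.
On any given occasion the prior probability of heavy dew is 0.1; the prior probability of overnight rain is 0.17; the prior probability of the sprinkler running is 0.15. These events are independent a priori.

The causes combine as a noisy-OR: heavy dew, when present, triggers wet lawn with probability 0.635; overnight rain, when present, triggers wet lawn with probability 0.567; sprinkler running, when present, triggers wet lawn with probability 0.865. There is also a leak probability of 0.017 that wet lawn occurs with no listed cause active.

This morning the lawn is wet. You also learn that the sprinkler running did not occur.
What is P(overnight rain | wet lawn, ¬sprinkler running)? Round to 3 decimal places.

P(overnight rain | wet lawn, ¬sprinkler running) ≈ 0.608

Under noisy-OR, P(wet lawn | causes) = 1 − (1−0.017)·∏(1−qᵢ) over the active causes.
Numerator (weight on configurations with overnight rain): 0.087877 + 0.014359 = 0.102236
Normalizer over all consistent configurations: 0.017·0.9·0.83 + 0.574361·0.9·0.17 + 0.641205·0.1·0.83 + 0.844642·0.1·0.17 = 0.168155
Posterior = 0.102236 / 0.168155 ≈ 0.608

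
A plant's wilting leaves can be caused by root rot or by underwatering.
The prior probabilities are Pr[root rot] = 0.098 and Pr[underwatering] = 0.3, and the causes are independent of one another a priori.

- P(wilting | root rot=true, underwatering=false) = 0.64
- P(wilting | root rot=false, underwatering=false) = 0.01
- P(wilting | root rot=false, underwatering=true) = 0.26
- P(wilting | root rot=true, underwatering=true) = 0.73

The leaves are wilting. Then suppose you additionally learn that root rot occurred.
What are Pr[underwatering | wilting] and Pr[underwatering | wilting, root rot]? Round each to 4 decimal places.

Pr[underwatering | wilting] ≈ 0.6464; Pr[underwatering | wilting, root rot] ≈ 0.3283

Sum P(wilting|·) weighted by the priors over the 4 (root rot, underwatering) configurations:
  P(wilting) = 0.01*0.902*0.7 + 0.26*0.902*0.3 + 0.64*0.098*0.7 + 0.73*0.098*0.3
        = 0.006314 + 0.070356 + 0.043904 + 0.021462 = 0.142036
Configurations with underwatering contribute 0.091818, so
  P(underwatering | wilting) = 0.091818 / 0.142036 ≈ 0.6464

Now condition on the additional information:
Numerator (weight on configurations with underwatering): 0.73*0.3 = 0.219000
Normalizer over all consistent configurations: 0.64*0.7 + 0.73*0.3 = 0.667000
P(underwatering | wilting, root rot) = 0.219000/0.667000 ≈ 0.3283
The drop from 0.6464 to 0.3283 is the explaining-away (discounting) effect.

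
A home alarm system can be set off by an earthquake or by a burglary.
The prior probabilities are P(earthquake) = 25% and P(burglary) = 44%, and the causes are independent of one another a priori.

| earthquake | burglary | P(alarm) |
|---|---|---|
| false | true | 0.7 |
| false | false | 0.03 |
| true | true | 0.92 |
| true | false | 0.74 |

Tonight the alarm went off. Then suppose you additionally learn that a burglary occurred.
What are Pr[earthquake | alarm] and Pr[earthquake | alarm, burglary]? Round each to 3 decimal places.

Pr[earthquake | alarm] ≈ 0.457; Pr[earthquake | alarm, burglary] ≈ 0.305

Numerator (weight on configurations with earthquake): 0.103600 + 0.101200 = 0.204800
The normalizing constant is 0.03·0.75·0.56 + 0.7·0.75·0.44 + 0.74·0.25·0.56 + 0.92·0.25·0.44 = 0.448400
Posterior = 0.204800 / 0.448400 ≈ 0.457

With the extra evidence:
Sum P(alarm|·) weighted by the priors over both values of earthquake:
  P(alarm | burglary) = 0.7×0.75 + 0.92×0.25
        = 0.525000 + 0.230000 = 0.755000
The terms with earthquake present sum to 0.230000, so
  P(earthquake | alarm, burglary) = 0.230000 / 0.755000 ≈ 0.305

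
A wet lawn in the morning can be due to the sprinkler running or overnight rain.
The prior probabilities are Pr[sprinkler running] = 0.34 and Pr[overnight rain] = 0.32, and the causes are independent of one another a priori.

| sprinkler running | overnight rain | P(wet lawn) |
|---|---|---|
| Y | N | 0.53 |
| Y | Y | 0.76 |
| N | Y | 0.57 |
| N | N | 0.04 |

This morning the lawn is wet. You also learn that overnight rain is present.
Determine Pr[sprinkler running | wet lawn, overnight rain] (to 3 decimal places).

P(wet lawn | overnight rain) = 0.57·0.66 + 0.76·0.34 = 0.376200 + 0.258400 = 0.634600
Of this, 0.258400 comes from 0.76·0.34 (the sprinkler running=true cases).
P(sprinkler running | wet lawn, overnight rain) = 0.258400 / 0.634600 ≈ 0.407

Pr[sprinkler running | wet lawn, overnight rain] ≈ 0.407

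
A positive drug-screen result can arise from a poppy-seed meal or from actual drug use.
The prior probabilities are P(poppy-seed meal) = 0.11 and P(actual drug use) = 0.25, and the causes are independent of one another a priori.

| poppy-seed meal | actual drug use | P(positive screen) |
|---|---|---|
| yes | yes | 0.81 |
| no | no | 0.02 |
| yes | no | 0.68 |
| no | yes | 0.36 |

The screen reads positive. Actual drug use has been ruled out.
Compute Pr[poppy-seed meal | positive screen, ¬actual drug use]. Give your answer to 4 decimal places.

Pr[poppy-seed meal | positive screen, ¬actual drug use] ≈ 0.8078

Weight on poppy-seed meal=true, given the evidence: 0.68*0.11 = 0.074800
Denominator P(positive screen | ¬actual drug use): 0.02*0.89 + 0.68*0.11 = 0.092600
Posterior = 0.074800 / 0.092600 ≈ 0.8078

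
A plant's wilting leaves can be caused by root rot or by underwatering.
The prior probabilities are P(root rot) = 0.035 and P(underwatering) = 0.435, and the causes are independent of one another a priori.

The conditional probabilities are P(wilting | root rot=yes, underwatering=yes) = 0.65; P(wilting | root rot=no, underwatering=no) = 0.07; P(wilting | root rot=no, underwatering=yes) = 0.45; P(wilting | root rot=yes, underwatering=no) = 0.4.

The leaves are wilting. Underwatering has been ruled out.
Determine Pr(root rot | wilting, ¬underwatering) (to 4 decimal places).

Sum P(wilting|·) weighted by the priors over both values of root rot:
  P(wilting | ¬underwatering) = 0.07·0.965 + 0.4·0.035
        = 0.067550 + 0.014000 = 0.081550
The terms with root rot present sum to 0.014000, so
  P(root rot | wilting, ¬underwatering) = 0.014000 / 0.081550 ≈ 0.1717

Pr(root rot | wilting, ¬underwatering) ≈ 0.1717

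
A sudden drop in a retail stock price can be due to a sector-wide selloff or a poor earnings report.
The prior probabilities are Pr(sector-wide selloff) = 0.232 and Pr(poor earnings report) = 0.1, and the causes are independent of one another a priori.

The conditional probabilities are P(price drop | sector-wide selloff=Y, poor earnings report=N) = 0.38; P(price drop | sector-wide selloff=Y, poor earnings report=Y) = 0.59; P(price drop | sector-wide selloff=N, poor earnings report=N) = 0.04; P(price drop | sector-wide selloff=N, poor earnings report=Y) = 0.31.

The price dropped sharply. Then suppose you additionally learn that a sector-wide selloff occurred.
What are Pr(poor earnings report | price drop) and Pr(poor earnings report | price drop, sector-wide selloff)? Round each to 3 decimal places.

Pr(poor earnings report | price drop) ≈ 0.260; Pr(poor earnings report | price drop, sector-wide selloff) ≈ 0.147

For the numerator, keep only poor earnings report=true terms: 0.023808 + 0.013688 = 0.037496
The normalizing constant is 0.04*0.768*0.9 + 0.31*0.768*0.1 + 0.38*0.232*0.9 + 0.59*0.232*0.1 = 0.144488
Posterior = 0.037496 / 0.144488 ≈ 0.260

Now condition on the additional information:
P(price drop | sector-wide selloff) = 0.38*0.9 + 0.59*0.1 = 0.342000 + 0.059000 = 0.401000
Restricting to configurations with poor earnings report present: 0.59*0.1 = 0.059000.
P(poor earnings report | price drop, sector-wide selloff) = 0.059000 / 0.401000 ≈ 0.147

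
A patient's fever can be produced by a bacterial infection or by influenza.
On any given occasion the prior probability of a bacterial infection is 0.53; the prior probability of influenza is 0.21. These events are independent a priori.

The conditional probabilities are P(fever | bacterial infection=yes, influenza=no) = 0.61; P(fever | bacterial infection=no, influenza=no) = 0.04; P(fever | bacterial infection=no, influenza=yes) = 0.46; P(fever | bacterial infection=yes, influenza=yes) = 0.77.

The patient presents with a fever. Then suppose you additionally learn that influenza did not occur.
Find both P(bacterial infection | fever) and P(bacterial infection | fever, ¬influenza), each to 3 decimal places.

P(bacterial infection | fever) ≈ 0.850; P(bacterial infection | fever, ¬influenza) ≈ 0.945

Numerator (weight on configurations with bacterial infection): 0.255407 + 0.085701 = 0.341108
Normalizer over all consistent configurations: 0.04×0.47×0.79 + 0.46×0.47×0.21 + 0.61×0.53×0.79 + 0.77×0.53×0.21 = 0.401362
P(bacterial infection | fever) = 0.341108/0.401362 ≈ 0.850

Now condition on the additional information:
P(fever | ¬influenza) = 0.04×0.47 + 0.61×0.53 = 0.018800 + 0.323300 = 0.342100
Restricting to configurations with bacterial infection present: 0.61×0.53 = 0.323300.
P(bacterial infection | fever, ¬influenza) = 0.323300 / 0.342100 ≈ 0.945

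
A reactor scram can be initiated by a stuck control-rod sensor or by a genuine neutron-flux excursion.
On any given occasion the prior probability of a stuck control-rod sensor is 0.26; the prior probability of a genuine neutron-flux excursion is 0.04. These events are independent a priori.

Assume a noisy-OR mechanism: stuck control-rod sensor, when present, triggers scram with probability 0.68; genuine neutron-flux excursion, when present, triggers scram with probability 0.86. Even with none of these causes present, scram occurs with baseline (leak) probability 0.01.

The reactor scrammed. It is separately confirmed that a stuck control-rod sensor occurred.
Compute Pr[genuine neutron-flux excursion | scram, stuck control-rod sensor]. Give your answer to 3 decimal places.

Pr[genuine neutron-flux excursion | scram, stuck control-rod sensor] ≈ 0.055

Under noisy-OR, P(scram | causes) = 1 − (1−0.01)·∏(1−qᵢ) over the active causes.
Sum P(scram|·) weighted by the priors over both values of genuine neutron-flux excursion:
  P(scram | stuck control-rod sensor) = 0.6832×0.96 + 0.955648×0.04
        = 0.655872 + 0.038226 = 0.694098
The terms with genuine neutron-flux excursion present sum to 0.038226, so
  P(genuine neutron-flux excursion | scram, stuck control-rod sensor) = 0.038226 / 0.694098 ≈ 0.055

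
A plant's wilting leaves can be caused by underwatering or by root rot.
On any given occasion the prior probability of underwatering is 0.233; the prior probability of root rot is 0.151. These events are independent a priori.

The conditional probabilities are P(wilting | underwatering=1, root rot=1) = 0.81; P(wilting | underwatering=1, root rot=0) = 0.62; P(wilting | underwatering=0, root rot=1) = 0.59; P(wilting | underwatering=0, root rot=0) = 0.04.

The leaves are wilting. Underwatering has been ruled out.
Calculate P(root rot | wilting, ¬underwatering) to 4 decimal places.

P(wilting | ¬underwatering) = 0.04·0.849 + 0.59·0.151 = 0.033960 + 0.089090 = 0.123050
Restricting to configurations with root rot present: 0.59·0.151 = 0.089090.
Hence the posterior is 0.089090/0.123050 ≈ 0.7240.

P(root rot | wilting, ¬underwatering) ≈ 0.7240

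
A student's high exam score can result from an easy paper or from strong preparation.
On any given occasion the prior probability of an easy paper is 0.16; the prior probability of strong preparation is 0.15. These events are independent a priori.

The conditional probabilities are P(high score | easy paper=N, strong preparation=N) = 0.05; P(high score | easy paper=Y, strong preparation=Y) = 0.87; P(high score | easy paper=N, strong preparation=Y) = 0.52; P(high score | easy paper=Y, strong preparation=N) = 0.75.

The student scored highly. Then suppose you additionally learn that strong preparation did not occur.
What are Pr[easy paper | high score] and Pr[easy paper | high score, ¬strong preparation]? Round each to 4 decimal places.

Sum P(high score|·) weighted by the priors over the 4 (easy paper, strong preparation) configurations:
  P(high score) = 0.05×0.84×0.85 + 0.52×0.84×0.15 + 0.75×0.16×0.85 + 0.87×0.16×0.15
        = 0.035700 + 0.065520 + 0.102000 + 0.020880 = 0.224100
Keeping only the easy paper-present terms gives 0.122880, so
  P(easy paper | high score) = 0.122880 / 0.224100 ≈ 0.5483

Now condition on the additional information:
Weight on easy paper=true, given the evidence: 0.75×0.16 = 0.120000
Normalizer over all consistent configurations: 0.05×0.84 + 0.75×0.16 = 0.162000
P(easy paper | high score, ¬strong preparation) = 0.120000/0.162000 ≈ 0.7407
With strong preparation excluded, easy paper must carry more of the explanatory weight for the high score.

Pr[easy paper | high score] ≈ 0.5483; Pr[easy paper | high score, ¬strong preparation] ≈ 0.7407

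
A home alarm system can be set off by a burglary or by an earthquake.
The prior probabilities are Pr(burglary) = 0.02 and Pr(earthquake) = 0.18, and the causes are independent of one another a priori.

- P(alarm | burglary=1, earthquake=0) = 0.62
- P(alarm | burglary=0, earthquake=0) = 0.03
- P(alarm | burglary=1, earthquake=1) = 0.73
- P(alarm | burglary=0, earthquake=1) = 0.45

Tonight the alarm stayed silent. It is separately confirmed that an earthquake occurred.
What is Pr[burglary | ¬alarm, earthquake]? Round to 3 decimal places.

Pr[burglary | ¬alarm, earthquake] ≈ 0.010

Sum P(¬alarm|·) weighted by the priors over both values of burglary:
  P(¬alarm | earthquake) = 0.55*0.98 + 0.27*0.02
        = 0.539000 + 0.005400 = 0.544400
Keeping only the burglary-present terms gives 0.005400, so
  P(burglary | ¬alarm, earthquake) = 0.005400 / 0.544400 ≈ 0.010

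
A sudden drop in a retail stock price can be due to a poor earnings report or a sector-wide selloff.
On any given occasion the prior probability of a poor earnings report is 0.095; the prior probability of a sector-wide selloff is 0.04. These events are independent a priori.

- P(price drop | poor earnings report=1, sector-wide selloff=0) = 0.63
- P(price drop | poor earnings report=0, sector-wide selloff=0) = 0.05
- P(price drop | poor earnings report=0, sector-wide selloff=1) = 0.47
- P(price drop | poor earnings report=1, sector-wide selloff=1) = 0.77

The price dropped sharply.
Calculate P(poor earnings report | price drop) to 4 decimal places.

P(poor earnings report | price drop) ≈ 0.4997

Sum P(price drop|·) weighted by the priors over the 4 (poor earnings report, sector-wide selloff) configurations:
  P(price drop) = 0.05×0.905×0.96 + 0.47×0.905×0.04 + 0.63×0.095×0.96 + 0.77×0.095×0.04
        = 0.043440 + 0.017014 + 0.057456 + 0.002926 = 0.120836
Keeping only the poor earnings report-present terms gives 0.060382, so
  P(poor earnings report | price drop) = 0.060382 / 0.120836 ≈ 0.4997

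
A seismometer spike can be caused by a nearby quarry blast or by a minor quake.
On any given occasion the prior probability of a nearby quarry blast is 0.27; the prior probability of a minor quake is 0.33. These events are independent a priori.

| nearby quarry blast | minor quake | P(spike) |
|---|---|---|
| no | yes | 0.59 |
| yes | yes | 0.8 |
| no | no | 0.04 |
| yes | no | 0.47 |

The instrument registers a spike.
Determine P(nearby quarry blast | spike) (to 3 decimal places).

Numerator (weight on configurations with nearby quarry blast): 0.085023 + 0.071280 = 0.156303
The normalizing constant is 0.04*0.73*0.67 + 0.59*0.73*0.33 + 0.47*0.27*0.67 + 0.8*0.27*0.33 = 0.317998
P(nearby quarry blast | spike) = 0.156303/0.317998 ≈ 0.492

P(nearby quarry blast | spike) ≈ 0.492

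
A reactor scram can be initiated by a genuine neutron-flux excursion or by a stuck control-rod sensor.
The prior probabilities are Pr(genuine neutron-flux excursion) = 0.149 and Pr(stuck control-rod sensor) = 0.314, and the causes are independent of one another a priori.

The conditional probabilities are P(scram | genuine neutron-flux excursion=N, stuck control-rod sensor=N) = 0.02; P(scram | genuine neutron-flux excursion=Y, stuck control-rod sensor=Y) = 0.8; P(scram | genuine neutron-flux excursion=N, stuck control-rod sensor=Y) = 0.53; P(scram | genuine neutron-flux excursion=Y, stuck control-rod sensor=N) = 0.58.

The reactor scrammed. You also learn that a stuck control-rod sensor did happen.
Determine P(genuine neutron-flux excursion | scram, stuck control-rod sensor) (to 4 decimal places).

P(genuine neutron-flux excursion | scram, stuck control-rod sensor) ≈ 0.2090

P(scram | stuck control-rod sensor) = 0.53·0.851 + 0.8·0.149 = 0.451030 + 0.119200 = 0.570230
Of this, 0.119200 comes from 0.8·0.149 (the genuine neutron-flux excursion=true cases).
Hence the posterior is 0.119200/0.570230 ≈ 0.2090.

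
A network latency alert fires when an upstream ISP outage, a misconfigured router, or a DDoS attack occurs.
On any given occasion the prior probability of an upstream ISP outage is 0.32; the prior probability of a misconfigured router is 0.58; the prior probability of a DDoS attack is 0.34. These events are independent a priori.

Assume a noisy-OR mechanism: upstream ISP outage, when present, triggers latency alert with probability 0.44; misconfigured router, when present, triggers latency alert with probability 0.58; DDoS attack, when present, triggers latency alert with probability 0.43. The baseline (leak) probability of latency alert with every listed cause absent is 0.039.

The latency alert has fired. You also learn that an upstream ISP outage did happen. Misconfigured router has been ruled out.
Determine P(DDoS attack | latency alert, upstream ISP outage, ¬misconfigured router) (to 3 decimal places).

P(DDoS attack | latency alert, upstream ISP outage, ¬misconfigured router) ≈ 0.436

Under noisy-OR, P(latency alert | causes) = 1 − (1−0.039)·∏(1−qᵢ) over the active causes.
For the numerator, keep only DDoS attack=true terms: 0.693249×0.34 = 0.235705
The normalizing constant is 0.46184×0.66 + 0.693249×0.34 = 0.540519
P(DDoS attack | latency alert, upstream ISP outage, ¬misconfigured router) = 0.235705/0.540519 ≈ 0.436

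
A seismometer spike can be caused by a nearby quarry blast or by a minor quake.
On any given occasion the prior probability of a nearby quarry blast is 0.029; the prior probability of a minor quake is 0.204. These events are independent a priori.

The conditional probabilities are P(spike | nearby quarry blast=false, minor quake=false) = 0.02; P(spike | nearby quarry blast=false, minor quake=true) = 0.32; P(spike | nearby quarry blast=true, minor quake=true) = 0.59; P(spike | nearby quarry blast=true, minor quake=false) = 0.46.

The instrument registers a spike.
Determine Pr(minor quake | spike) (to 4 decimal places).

Pr(minor quake | spike) ≈ 0.7195

For the numerator, keep only minor quake=true terms: 0.063387 + 0.003490 = 0.066877
The normalizing constant is 0.02·0.971·0.796 + 0.32·0.971·0.204 + 0.46·0.029·0.796 + 0.59·0.029·0.204 = 0.092954
P(minor quake | spike) = 0.066877/0.092954 ≈ 0.7195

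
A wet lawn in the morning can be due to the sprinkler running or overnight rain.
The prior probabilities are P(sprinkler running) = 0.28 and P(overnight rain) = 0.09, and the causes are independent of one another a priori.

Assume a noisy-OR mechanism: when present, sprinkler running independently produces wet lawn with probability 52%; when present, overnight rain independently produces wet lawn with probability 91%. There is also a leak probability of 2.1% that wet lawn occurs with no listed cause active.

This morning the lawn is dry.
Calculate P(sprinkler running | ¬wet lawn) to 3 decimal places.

P(sprinkler running | ¬wet lawn) ≈ 0.157

Under noisy-OR, P(wet lawn | causes) = 1 − (1−0.021)·∏(1−qᵢ) over the active causes.
Enumerate the 4 (sprinkler running, overnight rain) configurations and weight by the priors:
  P(¬wet lawn) = 0.979×0.72×0.91 + 0.08811×0.72×0.09 + 0.46992×0.28×0.91 + 0.042293×0.28×0.09
        = 0.641441 + 0.005710 + 0.119736 + 0.001066 = 0.767953
The terms with sprinkler running present sum to 0.120802, so
  P(sprinkler running | ¬wet lawn) = 0.120802 / 0.767953 ≈ 0.157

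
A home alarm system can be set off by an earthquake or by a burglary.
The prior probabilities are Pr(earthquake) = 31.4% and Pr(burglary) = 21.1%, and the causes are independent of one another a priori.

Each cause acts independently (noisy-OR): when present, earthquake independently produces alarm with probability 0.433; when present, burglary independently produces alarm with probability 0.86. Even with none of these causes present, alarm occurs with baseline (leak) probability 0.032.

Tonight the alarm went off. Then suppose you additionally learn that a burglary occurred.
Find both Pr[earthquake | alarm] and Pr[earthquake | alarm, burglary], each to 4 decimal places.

Pr[earthquake | alarm] ≈ 0.5483; Pr[earthquake | alarm, burglary] ≈ 0.3283

Under noisy-OR, P(alarm | causes) = 1 − (1−0.032)·∏(1−qᵢ) over the active causes.
Weight on earthquake=true, given the evidence: 0.111769 + 0.061163 = 0.172932
The normalizing constant is 0.032*0.686*0.789 + 0.86448*0.686*0.211 + 0.451144*0.314*0.789 + 0.92316*0.314*0.211 = 0.315382
P(earthquake | alarm) = 0.172932/0.315382 ≈ 0.5483

Now condition on the additional information:
Numerator (weight on configurations with earthquake): 0.92316×0.314 = 0.289872
Denominator P(alarm | burglary): 0.86448×0.686 + 0.92316×0.314 = 0.882905
Posterior = 0.289872 / 0.882905 ≈ 0.3283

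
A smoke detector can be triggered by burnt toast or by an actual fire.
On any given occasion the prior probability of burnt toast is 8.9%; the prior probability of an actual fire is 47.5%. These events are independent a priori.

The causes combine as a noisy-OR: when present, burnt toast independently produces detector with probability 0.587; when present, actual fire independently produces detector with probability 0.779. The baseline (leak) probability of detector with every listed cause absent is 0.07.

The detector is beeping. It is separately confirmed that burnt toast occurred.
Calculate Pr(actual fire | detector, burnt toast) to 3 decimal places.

Under noisy-OR, P(detector | causes) = 1 − (1−0.07)·∏(1−qᵢ) over the active causes.
Sum P(detector|·) weighted by the priors over both values of actual fire:
  P(detector | burnt toast) = 0.61591×0.525 + 0.915116×0.475
        = 0.323353 + 0.434680 = 0.758033
The terms with actual fire present sum to 0.434680, so
  P(actual fire | detector, burnt toast) = 0.434680 / 0.758033 ≈ 0.573

Pr(actual fire | detector, burnt toast) ≈ 0.573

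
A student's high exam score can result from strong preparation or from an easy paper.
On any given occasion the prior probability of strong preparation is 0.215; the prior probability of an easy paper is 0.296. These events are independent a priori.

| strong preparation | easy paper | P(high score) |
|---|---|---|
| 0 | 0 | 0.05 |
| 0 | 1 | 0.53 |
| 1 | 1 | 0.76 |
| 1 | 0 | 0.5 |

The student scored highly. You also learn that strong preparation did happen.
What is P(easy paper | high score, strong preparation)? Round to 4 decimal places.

Sum P(high score|·) weighted by the priors over both values of easy paper:
  P(high score | strong preparation) = 0.5·0.704 + 0.76·0.296
        = 0.352000 + 0.224960 = 0.576960
Keeping only the easy paper-present terms gives 0.224960, so
  P(easy paper | high score, strong preparation) = 0.224960 / 0.576960 ≈ 0.3899

P(easy paper | high score, strong preparation) ≈ 0.3899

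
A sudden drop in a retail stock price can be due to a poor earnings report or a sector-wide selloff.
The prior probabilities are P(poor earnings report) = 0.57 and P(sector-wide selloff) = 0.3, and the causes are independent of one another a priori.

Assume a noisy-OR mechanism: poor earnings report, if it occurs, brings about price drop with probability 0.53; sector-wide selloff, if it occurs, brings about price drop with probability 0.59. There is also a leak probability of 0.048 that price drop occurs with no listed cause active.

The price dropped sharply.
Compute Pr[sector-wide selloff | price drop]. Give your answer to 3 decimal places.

Pr[sector-wide selloff | price drop] ≈ 0.482

Under noisy-OR, P(price drop | causes) = 1 − (1−0.048)·∏(1−qᵢ) over the active causes.
P(price drop) = 0.048×0.43×0.7 + 0.60968×0.43×0.3 + 0.55256×0.57×0.7 + 0.81655×0.57×0.3 = 0.014448 + 0.078649 + 0.220471 + 0.139630 = 0.453198
Restricting to configurations with sector-wide selloff present: 0.078649 + 0.139630 = 0.218279.
Hence the posterior is 0.218279/0.453198 ≈ 0.482.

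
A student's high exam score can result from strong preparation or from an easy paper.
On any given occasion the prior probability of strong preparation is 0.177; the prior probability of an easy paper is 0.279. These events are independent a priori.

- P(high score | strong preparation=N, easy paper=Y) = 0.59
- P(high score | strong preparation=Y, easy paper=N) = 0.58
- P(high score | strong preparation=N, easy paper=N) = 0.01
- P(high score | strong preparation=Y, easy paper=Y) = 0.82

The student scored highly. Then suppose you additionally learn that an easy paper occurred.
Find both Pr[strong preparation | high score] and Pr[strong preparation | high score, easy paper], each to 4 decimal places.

Pr[strong preparation | high score] ≈ 0.4475; Pr[strong preparation | high score, easy paper] ≈ 0.2301

For the numerator, keep only strong preparation=true terms: 0.074018 + 0.040494 = 0.114512
Normalizer over all consistent configurations: 0.01·0.823·0.721 + 0.59·0.823·0.279 + 0.58·0.177·0.721 + 0.82·0.177·0.279 = 0.255920
Posterior = 0.114512 / 0.255920 ≈ 0.4475

With the extra evidence:
Sum P(high score|·) weighted by the priors over both values of strong preparation:
  P(high score | easy paper) = 0.59*0.823 + 0.82*0.177
        = 0.485570 + 0.145140 = 0.630710
Configurations with strong preparation contribute 0.145140, so
  P(strong preparation | high score, easy paper) = 0.145140 / 0.630710 ≈ 0.2301
Conditioning on easy paper lowers the posterior on strong preparation: the classic explaining-away effect in a common-effect structure.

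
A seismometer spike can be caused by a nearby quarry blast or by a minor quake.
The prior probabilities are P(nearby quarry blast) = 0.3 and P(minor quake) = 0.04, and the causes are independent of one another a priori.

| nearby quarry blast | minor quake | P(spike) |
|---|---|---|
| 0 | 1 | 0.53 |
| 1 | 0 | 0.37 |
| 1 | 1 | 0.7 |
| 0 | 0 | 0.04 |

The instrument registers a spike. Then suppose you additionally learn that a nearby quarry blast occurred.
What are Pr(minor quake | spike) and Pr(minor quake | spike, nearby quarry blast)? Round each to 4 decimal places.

Pr(minor quake | spike) ≈ 0.1483; Pr(minor quake | spike, nearby quarry blast) ≈ 0.0731

Enumerate the 4 (nearby quarry blast, minor quake) configurations and weight by the priors:
  P(spike) = 0.04·0.7·0.96 + 0.53·0.7·0.04 + 0.37·0.3·0.96 + 0.7·0.3·0.04
        = 0.026880 + 0.014840 + 0.106560 + 0.008400 = 0.156680
Configurations with minor quake contribute 0.023240, so
  P(minor quake | spike) = 0.023240 / 0.156680 ≈ 0.1483

Now condition on the additional information:
Numerator (weight on configurations with minor quake): 0.7*0.04 = 0.028000
Normalizer over all consistent configurations: 0.37*0.96 + 0.7*0.04 = 0.383200
P(minor quake | spike, nearby quarry blast) = 0.028000/0.383200 ≈ 0.0731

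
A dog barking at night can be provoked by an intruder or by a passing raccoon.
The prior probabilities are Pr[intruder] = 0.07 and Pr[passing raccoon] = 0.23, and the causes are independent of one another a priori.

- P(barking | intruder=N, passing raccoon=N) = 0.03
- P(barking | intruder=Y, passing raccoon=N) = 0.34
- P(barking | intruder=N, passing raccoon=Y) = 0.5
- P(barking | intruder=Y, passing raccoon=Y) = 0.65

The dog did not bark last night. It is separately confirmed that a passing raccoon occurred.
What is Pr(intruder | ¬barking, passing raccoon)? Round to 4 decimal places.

Pr(intruder | ¬barking, passing raccoon) ≈ 0.0501

Enumerate both values of intruder and weight by the priors:
  P(¬barking | passing raccoon) = 0.5·0.93 + 0.35·0.07
        = 0.465000 + 0.024500 = 0.489500
The terms with intruder present sum to 0.024500, so
  P(intruder | ¬barking, passing raccoon) = 0.024500 / 0.489500 ≈ 0.0501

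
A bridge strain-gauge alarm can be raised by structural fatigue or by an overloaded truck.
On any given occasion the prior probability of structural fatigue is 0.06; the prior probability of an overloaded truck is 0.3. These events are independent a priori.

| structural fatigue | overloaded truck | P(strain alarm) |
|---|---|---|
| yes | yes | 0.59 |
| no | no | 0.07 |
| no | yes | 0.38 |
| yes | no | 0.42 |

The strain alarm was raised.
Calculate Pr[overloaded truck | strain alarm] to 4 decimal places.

Weight on overloaded truck=true, given the evidence: 0.107160 + 0.010620 = 0.117780
Normalizer over all consistent configurations: 0.07·0.94·0.7 + 0.38·0.94·0.3 + 0.42·0.06·0.7 + 0.59·0.06·0.3 = 0.181480
P(overloaded truck | strain alarm) = 0.117780/0.181480 ≈ 0.6490

Pr[overloaded truck | strain alarm] ≈ 0.6490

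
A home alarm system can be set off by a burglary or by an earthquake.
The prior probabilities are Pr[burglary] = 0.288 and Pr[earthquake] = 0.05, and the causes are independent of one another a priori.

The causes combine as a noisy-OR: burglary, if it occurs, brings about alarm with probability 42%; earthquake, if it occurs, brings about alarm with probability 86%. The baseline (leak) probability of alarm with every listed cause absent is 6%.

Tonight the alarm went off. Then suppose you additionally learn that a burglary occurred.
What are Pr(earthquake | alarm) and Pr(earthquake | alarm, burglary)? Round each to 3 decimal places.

Under noisy-OR, P(alarm | causes) = 1 − (1−0.06)·∏(1−qᵢ) over the active causes.
By total probability over the 4 (burglary, earthquake) configurations:
  P(alarm) = 0.06·0.712·0.95 + 0.8684·0.712·0.05 + 0.4548·0.288·0.95 + 0.923672·0.288·0.05
        = 0.040584 + 0.030915 + 0.124433 + 0.013301 = 0.209233
Keeping only the earthquake-present terms gives 0.044216, so
  P(earthquake | alarm) = 0.044216 / 0.209233 ≈ 0.211

With the extra evidence:
P(alarm | burglary) = 0.4548·0.95 + 0.923672·0.05 = 0.432060 + 0.046184 = 0.478244
Restricting to configurations with earthquake present: 0.923672·0.05 = 0.046184.
So P(earthquake | alarm, burglary) = 0.046184/0.478244 ≈ 0.097.

Pr(earthquake | alarm) ≈ 0.211; Pr(earthquake | alarm, burglary) ≈ 0.097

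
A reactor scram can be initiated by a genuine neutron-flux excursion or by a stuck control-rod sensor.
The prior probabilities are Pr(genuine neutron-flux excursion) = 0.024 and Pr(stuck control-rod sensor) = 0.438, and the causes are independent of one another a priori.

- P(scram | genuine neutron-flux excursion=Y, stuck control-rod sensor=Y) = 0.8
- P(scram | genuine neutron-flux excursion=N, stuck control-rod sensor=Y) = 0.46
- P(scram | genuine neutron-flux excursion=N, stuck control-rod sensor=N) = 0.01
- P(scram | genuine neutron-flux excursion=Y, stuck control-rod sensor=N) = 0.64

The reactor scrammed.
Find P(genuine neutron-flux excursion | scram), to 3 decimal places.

Weight on genuine neutron-flux excursion=true, given the evidence: 0.008632 + 0.008410 = 0.017042
The normalizing constant is 0.01*0.976*0.562 + 0.46*0.976*0.438 + 0.64*0.024*0.562 + 0.8*0.024*0.438 = 0.219171
P(genuine neutron-flux excursion | scram) = 0.017042/0.219171 ≈ 0.078

P(genuine neutron-flux excursion | scram) ≈ 0.078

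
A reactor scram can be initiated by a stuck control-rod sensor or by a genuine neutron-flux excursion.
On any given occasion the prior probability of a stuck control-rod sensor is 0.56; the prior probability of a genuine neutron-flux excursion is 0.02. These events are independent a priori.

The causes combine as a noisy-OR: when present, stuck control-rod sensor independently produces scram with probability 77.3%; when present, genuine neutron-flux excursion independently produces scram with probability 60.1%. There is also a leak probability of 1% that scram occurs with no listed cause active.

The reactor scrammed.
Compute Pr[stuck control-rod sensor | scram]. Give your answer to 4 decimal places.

Under noisy-OR, P(scram | causes) = 1 − (1−0.01)·∏(1−qᵢ) over the active causes.
P(scram) = 0.01×0.44×0.98 + 0.60499×0.44×0.02 + 0.77527×0.56×0.98 + 0.910333×0.56×0.02 = 0.004312 + 0.005324 + 0.425468 + 0.010196 = 0.445300
Of this, 0.435664 comes from 0.425468 + 0.010196 (the stuck control-rod sensor=true cases).
P(stuck control-rod sensor | scram) = 0.435664 / 0.445300 ≈ 0.9784

Pr[stuck control-rod sensor | scram] ≈ 0.9784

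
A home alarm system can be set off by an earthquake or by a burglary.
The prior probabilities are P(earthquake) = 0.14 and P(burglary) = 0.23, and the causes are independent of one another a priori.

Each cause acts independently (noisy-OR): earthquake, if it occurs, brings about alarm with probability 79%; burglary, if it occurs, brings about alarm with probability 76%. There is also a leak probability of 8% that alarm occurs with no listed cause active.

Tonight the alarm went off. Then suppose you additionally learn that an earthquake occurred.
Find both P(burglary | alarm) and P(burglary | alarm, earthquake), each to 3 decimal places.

P(burglary | alarm) ≈ 0.569; P(burglary | alarm, earthquake) ≈ 0.261

Under noisy-OR, P(alarm | causes) = 1 − (1−0.08)·∏(1−qᵢ) over the active causes.
P(alarm) = 0.08*0.86*0.77 + 0.7792*0.86*0.23 + 0.8068*0.14*0.77 + 0.953632*0.14*0.23 = 0.052976 + 0.154126 + 0.086973 + 0.030707 = 0.324782
Restricting to configurations with burglary present: 0.154126 + 0.030707 = 0.184833.
Hence the posterior is 0.184833/0.324782 ≈ 0.569.

Now also conditioning on earthquake=true:
Sum P(alarm|·) weighted by the priors over both values of burglary:
  P(alarm | earthquake) = 0.8068×0.77 + 0.953632×0.23
        = 0.621236 + 0.219335 = 0.840571
Configurations with burglary contribute 0.219335, so
  P(burglary | alarm, earthquake) = 0.219335 / 0.840571 ≈ 0.261
— earthquake explains away the evidence for burglary.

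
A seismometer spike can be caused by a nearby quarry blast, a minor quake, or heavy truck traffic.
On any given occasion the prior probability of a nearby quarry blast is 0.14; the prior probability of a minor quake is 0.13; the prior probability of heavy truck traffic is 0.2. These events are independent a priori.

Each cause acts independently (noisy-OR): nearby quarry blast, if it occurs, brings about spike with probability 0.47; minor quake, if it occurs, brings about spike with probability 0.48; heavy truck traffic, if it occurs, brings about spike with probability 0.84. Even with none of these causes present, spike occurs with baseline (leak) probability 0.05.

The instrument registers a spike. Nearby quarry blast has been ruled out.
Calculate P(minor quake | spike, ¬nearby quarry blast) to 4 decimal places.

Under noisy-OR, P(spike | causes) = 1 − (1−0.05)·∏(1−qᵢ) over the active causes.
P(spike | ¬nearby quarry blast) = 0.05×0.87×0.8 + 0.848×0.87×0.2 + 0.506×0.13×0.8 + 0.92096×0.13×0.2 = 0.034800 + 0.147552 + 0.052624 + 0.023945 = 0.258921
The minor quake-present share is 0.052624 + 0.023945 = 0.076569.
P(minor quake | spike, ¬nearby quarry blast) = 0.076569 / 0.258921 ≈ 0.2957

P(minor quake | spike, ¬nearby quarry blast) ≈ 0.2957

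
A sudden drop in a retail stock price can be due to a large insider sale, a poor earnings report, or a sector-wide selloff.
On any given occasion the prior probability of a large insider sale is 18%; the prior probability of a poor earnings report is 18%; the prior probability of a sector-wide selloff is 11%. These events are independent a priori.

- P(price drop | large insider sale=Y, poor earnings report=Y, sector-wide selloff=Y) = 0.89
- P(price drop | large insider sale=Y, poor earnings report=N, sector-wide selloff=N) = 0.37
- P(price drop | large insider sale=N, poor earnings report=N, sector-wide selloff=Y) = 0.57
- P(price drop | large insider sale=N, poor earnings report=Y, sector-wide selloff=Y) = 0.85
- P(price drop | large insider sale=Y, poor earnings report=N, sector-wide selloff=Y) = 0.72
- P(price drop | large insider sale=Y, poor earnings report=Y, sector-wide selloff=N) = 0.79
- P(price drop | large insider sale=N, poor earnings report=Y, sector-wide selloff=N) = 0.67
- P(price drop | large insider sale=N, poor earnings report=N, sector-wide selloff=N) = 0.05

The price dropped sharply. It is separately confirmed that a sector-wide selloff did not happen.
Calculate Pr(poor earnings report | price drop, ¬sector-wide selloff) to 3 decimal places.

Weight on poor earnings report=true, given the evidence: 0.098892 + 0.025596 = 0.124488
Denominator P(price drop | ¬sector-wide selloff): 0.05×0.82×0.82 + 0.67×0.82×0.18 + 0.37×0.18×0.82 + 0.79×0.18×0.18 = 0.212720
P(poor earnings report | price drop, ¬sector-wide selloff) = 0.124488/0.212720 ≈ 0.585

Pr(poor earnings report | price drop, ¬sector-wide selloff) ≈ 0.585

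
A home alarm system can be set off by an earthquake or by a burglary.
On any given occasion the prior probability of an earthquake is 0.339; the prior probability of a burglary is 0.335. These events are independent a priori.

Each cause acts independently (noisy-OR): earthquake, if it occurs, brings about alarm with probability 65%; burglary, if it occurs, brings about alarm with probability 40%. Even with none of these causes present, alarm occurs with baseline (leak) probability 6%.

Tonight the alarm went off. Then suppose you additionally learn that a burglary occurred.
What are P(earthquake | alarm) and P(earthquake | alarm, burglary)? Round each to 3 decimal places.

Under noisy-OR, P(alarm | causes) = 1 − (1−0.06)·∏(1−qᵢ) over the active causes.
For the numerator, keep only earthquake=true terms: 0.151267 + 0.091147 = 0.242414
The normalizing constant is 0.06*0.661*0.665 + 0.436*0.661*0.335 + 0.671*0.339*0.665 + 0.8026*0.339*0.335 = 0.365334
P(earthquake | alarm) = 0.242414/0.365334 ≈ 0.664

Now also conditioning on burglary=true:
P(alarm | burglary) = 0.436×0.661 + 0.8026×0.339 = 0.288196 + 0.272081 = 0.560277
Restricting to configurations with earthquake present: 0.8026×0.339 = 0.272081.
Hence the posterior is 0.272081/0.560277 ≈ 0.486.
— burglary explains away the evidence for earthquake.

P(earthquake | alarm) ≈ 0.664; P(earthquake | alarm, burglary) ≈ 0.486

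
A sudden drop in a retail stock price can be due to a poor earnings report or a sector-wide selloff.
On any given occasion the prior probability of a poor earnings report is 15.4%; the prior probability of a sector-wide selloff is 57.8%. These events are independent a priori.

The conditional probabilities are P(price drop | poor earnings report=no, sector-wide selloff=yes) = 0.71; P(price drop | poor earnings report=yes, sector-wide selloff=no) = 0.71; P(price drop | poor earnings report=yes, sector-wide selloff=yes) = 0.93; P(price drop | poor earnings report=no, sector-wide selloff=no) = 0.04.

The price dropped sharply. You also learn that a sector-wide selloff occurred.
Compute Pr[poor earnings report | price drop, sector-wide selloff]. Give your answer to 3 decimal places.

Pr[poor earnings report | price drop, sector-wide selloff] ≈ 0.193

By total probability over both values of poor earnings report:
  P(price drop | sector-wide selloff) = 0.71*0.846 + 0.93*0.154
        = 0.600660 + 0.143220 = 0.743880
Configurations with poor earnings report contribute 0.143220, so
  P(poor earnings report | price drop, sector-wide selloff) = 0.143220 / 0.743880 ≈ 0.193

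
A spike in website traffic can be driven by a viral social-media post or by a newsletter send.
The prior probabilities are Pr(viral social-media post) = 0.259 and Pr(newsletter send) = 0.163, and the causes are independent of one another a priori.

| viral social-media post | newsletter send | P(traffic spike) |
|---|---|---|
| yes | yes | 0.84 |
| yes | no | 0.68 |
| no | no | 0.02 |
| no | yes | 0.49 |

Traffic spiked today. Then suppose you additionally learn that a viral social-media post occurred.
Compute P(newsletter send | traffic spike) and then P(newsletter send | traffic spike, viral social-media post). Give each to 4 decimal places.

P(traffic spike) = 0.02×0.741×0.837 + 0.49×0.741×0.163 + 0.68×0.259×0.837 + 0.84×0.259×0.163 = 0.012404 + 0.059184 + 0.147412 + 0.035462 = 0.254462
Restricting to configurations with newsletter send present: 0.059184 + 0.035462 = 0.094646.
So P(newsletter send | traffic spike) = 0.094646/0.254462 ≈ 0.3719.

With the extra evidence:
Enumerate both values of newsletter send and weight by the priors:
  P(traffic spike | viral social-media post) = 0.68*0.837 + 0.84*0.163
        = 0.569160 + 0.136920 = 0.706080
Keeping only the newsletter send-present terms gives 0.136920, so
  P(newsletter send | traffic spike, viral social-media post) = 0.136920 / 0.706080 ≈ 0.1939

P(newsletter send | traffic spike) ≈ 0.3719; P(newsletter send | traffic spike, viral social-media post) ≈ 0.1939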